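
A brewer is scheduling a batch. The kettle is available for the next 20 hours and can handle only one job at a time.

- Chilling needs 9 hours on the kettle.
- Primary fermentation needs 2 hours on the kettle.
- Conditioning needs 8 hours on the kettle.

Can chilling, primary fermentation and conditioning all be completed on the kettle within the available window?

Yes

Running back to back, the jobs need 9 + 2 + 8 = 19 hours on the kettle.
Since 19 ≤ 20, they fit within the window.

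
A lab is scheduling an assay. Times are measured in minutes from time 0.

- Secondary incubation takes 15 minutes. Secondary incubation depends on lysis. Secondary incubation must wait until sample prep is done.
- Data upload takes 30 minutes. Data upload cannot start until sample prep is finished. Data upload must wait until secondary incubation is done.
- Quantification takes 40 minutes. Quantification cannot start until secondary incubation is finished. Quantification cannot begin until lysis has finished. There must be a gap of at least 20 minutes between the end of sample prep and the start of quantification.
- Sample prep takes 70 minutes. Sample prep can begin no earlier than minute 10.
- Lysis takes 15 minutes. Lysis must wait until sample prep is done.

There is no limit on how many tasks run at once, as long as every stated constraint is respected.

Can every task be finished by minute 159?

Yes

After its own release at minute 10, sample prep can start at minute 10 and finishes at minute 80.
Lysis waits on sample prep (finishes minute 80), so it starts at minute 80 and finishes at 80 + 15 = minute 95.
Secondary incubation needs all of lysis (finishes minute 95); sample prep (finishes minute 80). That puts its earliest start at minute 95; it finishes at 95 + 15 = minute 110.
Data upload cannot start until sample prep (finishes minute 80); secondary incubation (finishes minute 110). The controlling bound is minute 110, so data upload finishes at 110 + 30 = minute 140.
Quantification has to wait for secondary incubation (finishes minute 110); lysis (finishes minute 95); sample prep (finishes minute 80, plus 20-minute gap → minute 100). The latest of these is minute 110, so quantification runs minute 110 to 110 + 40 = minute 150.
Every task is finished by minute 150, which is no later than the deadline of 159, so the schedule is feasible.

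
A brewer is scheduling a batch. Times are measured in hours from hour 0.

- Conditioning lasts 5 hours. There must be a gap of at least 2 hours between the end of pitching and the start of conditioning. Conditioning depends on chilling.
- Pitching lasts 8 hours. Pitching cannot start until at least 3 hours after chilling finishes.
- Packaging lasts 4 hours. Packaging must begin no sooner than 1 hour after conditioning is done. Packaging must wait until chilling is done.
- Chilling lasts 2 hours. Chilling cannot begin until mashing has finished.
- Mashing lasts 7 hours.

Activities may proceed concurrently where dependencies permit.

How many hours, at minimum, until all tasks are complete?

32

Mashing has no prerequisites, so it starts at hour 0 and finishes at hour 7.
Chilling cannot begin until mashing (finishes hour 7). It runs from hour 7 to 7 + 2 = hour 9.
Pitching cannot begin until chilling (finishes hour 9, plus 3-hour gap → hour 12). It runs from hour 12 to 12 + 8 = hour 20.
Conditioning cannot start until pitching (finishes hour 20, plus 2-hour gap → hour 22); chilling (finishes hour 9). The controlling bound is hour 22, so conditioning finishes at 22 + 5 = hour 27.
Packaging cannot start until conditioning (finishes hour 27, plus 1-hour gap → hour 28); chilling (finishes hour 9). The controlling bound is hour 28, so packaging finishes at 28 + 4 = hour 32.
All tasks are finished once the last one completes. Finish times: Mashing at 7, Chilling at 9, Pitching at 20, Conditioning at 27, Packaging at 32. The latest is hour 32.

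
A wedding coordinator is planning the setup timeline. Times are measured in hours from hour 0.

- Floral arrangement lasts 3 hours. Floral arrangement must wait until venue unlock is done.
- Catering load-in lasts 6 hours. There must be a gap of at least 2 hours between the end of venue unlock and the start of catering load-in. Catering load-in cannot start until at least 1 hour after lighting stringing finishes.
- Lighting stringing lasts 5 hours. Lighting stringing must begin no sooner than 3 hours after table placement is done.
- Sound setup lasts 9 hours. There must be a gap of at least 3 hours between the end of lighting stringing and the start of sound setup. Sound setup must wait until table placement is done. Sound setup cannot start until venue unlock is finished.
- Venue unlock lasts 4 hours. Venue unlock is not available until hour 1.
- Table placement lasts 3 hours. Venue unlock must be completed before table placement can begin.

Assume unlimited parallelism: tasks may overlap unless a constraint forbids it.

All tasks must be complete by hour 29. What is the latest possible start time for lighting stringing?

12

To finish by hour 29, sound setup (duration 9) must start no later than hour 20.
Catering load-in has no dependents, so it just needs to finish by hour 29. Starting by 29 − 6 = hour 23 achieves that.
Lighting stringing feeds sound setup (must start by hour 20, minus 3-hour gap → hour 17); catering load-in (must start by hour 23, minus 1-hour gap → hour 22). Taking the minimum, lighting stringing must finish by hour 17 and start by 17 − 5 = hour 12.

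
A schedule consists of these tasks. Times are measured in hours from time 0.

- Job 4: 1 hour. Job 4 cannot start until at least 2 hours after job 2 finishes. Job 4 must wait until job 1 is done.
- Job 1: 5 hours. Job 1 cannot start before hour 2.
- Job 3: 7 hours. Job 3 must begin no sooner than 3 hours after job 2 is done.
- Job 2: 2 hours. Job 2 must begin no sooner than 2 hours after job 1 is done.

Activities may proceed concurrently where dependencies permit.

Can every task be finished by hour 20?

No

After its own release at hour 2, job 1 can start at hour 2 and finishes at hour 7.
Job 2 waits on job 1 (finishes hour 7, plus 2-hour gap → hour 9), so it starts at hour 9 and finishes at 9 + 2 = hour 11.
Job 4 needs all of job 2 (finishes hour 11, plus 2-hour gap → hour 13); job 1 (finishes hour 7). That puts its earliest start at hour 13; it finishes at 13 + 1 = hour 14.
Job 3 waits on job 2 (finishes hour 11, plus 3-hour gap → hour 14), so it starts at hour 14 and finishes at 14 + 7 = hour 21.
The earliest everything can be done is hour 21, which is after the deadline of 20, so it is not possible.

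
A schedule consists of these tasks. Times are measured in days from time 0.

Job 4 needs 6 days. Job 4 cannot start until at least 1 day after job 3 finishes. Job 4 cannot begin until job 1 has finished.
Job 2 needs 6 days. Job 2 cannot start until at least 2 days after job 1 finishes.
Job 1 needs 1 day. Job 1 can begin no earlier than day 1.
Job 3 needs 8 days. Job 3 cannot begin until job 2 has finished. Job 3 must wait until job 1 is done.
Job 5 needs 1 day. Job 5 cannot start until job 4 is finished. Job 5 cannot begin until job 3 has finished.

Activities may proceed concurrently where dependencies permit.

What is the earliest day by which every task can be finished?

26

Job 1 waits on its own release at day 1, so it starts at day 1 and finishes at 1 + 1 = day 2.
After job 1 (finishes day 2, plus 2-day gap → day 4), job 2 can start at day 4 and finishes at day 10.
For job 3: job 2 (finishes day 10); job 1 (finishes day 2). Taking the maximum gives a start of day 10, and it finishes at 10 + 8 = day 18.
Job 4 cannot start until job 3 (finishes day 18, plus 1-day gap → day 19); job 1 (finishes day 2). The controlling bound is day 19, so job 4 finishes at 19 + 6 = day 25.
Job 5 cannot start until job 4 (finishes day 25); job 3 (finishes day 18). The controlling bound is day 25, so job 5 finishes at 25 + 1 = day 26.
All tasks are finished once the last one completes. Finish times: Job 1 at 2, Job 2 at 10, Job 3 at 18, Job 4 at 25, Job 5 at 26. The latest is day 26.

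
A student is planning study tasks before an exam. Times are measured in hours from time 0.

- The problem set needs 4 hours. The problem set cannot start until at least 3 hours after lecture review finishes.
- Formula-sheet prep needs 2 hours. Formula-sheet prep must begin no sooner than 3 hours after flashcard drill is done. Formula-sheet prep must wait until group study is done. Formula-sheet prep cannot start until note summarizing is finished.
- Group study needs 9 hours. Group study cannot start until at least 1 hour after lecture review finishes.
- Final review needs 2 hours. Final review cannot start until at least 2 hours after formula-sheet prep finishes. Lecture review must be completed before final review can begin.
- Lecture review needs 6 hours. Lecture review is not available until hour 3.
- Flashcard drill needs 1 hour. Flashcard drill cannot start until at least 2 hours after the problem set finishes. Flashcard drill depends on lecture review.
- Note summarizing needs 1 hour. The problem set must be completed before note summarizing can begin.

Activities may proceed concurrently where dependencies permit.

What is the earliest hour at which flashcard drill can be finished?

Lecture review cannot begin until its own release at hour 3. It runs from hour 3 to 3 + 6 = hour 9.
After lecture review (finishes hour 9, plus 3-hour gap → hour 12), the problem set can start at hour 12 and finishes at hour 16.
Flashcard drill has to wait for the problem set (finishes hour 16, plus 2-hour gap → hour 18); lecture review (finishes hour 9). The latest of these is hour 18, so flashcard drill runs hour 18 to 18 + 1 = hour 19.

19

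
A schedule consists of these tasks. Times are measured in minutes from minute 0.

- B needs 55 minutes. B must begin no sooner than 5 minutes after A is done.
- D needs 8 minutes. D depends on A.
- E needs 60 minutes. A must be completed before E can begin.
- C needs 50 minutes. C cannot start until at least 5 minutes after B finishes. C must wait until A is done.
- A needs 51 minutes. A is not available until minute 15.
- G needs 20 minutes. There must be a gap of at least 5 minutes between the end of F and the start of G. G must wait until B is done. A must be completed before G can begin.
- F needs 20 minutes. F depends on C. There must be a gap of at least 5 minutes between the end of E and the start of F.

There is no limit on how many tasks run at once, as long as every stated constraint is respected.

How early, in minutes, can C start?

A cannot begin until its own release at minute 15. It runs from minute 15 to 15 + 51 = minute 66.
B waits on A (finishes minute 66, plus 5-minute gap → minute 71), so it starts at minute 71 and finishes at 71 + 55 = minute 126.
C waits on B (finishes minute 126, plus 5-minute gap → minute 131); A (finishes minute 66). The latest of these is minute 131, which is the earliest C can start.

131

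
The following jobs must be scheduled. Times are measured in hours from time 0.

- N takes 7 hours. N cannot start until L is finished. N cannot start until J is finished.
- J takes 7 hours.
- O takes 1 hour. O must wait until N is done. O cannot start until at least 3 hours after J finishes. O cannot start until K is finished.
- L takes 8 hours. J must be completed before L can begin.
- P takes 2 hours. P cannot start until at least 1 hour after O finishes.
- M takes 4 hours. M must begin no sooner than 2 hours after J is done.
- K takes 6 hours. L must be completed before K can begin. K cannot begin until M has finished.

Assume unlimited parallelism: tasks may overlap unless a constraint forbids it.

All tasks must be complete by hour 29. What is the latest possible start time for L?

P must finish by hour 29; it takes 2 hours, so it must start by 29 − 2 = hour 27.
O feeds into P (must start by hour 27, minus 1-hour gap → hour 26); so O must finish by hour 26 and therefore start by hour 25.
K feeds into O (must start by hour 25); so K must finish by hour 25 and therefore start by hour 19.
N feeds into O (must start by hour 25); so N must finish by hour 25 and therefore start by hour 18.
L feeds K (must start by hour 19); N (must start by hour 18). Taking the minimum, L must finish by hour 18 and start by 18 − 8 = hour 10.

10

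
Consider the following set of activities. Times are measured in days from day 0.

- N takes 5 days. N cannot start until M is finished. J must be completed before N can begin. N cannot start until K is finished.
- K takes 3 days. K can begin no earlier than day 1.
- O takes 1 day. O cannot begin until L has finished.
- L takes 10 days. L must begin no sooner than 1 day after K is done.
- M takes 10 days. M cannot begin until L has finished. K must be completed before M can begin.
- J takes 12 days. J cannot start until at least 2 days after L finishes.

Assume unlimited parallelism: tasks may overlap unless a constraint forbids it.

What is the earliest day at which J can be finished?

29

K waits on its own release at day 1, so it starts at day 1 and finishes at 1 + 3 = day 4.
After K (finishes day 4, plus 1-day gap → day 5), L can start at day 5 and finishes at day 15.
J waits on L (finishes day 15, plus 2-day gap → day 17), so it starts at day 17 and finishes at 17 + 12 = day 29.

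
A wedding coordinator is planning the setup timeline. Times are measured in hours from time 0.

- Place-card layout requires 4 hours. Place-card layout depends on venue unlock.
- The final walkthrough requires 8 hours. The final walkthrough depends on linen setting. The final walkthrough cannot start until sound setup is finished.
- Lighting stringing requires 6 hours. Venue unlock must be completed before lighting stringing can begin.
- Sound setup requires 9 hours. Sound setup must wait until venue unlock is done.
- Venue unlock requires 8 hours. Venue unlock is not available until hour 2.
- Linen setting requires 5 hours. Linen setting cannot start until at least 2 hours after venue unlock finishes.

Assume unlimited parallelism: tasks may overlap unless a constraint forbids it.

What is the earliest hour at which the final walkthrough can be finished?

27

After its own release at hour 2, venue unlock can start at hour 2 and finishes at hour 10.
After venue unlock (finishes hour 10), sound setup can start at hour 10 and finishes at hour 19.
After venue unlock (finishes hour 10, plus 2-hour gap → hour 12), linen setting can start at hour 12 and finishes at hour 17.
The final walkthrough cannot start until linen setting (finishes hour 17); sound setup (finishes hour 19). The controlling bound is hour 19, so the final walkthrough finishes at 19 + 8 = hour 27.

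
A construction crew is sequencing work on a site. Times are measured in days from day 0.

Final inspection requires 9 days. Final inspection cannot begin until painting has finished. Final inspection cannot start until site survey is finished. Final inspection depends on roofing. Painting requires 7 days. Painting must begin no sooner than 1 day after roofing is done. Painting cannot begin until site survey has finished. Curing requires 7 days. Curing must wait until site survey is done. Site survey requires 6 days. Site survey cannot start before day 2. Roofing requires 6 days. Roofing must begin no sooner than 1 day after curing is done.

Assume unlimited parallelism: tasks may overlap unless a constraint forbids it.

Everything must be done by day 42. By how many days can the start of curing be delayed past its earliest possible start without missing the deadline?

3

After its own release at day 2, site survey can start at day 2 and finishes at day 8.
Curing waits on site survey (finishes day 8), so it starts at day 8 and finishes at 8 + 7 = day 15.

Working backward from the deadline:
Final inspection has no dependents, so it just needs to finish by day 42. Starting by 42 − 9 = day 33 achieves that.
Painting must finish before final inspection (must start by day 33). With a 7-day duration, painting must start by 33 − 7 = day 26.
Roofing has several dependents: painting (must start by day 26, minus 1-day gap → day 25); final inspection (must start by day 33). The earliest of those limits is day 25, so roofing must start by 25 − 6 = day 19.
Since roofing (must start by day 19, minus 1-day gap → day 18) depends on it, curing must finish by day 18. Backing off its 7-day duration gives a latest start of day 11.
So curing can start as early as day 8 and as late as day 11, giving 11 − 8 = 3 days of slack.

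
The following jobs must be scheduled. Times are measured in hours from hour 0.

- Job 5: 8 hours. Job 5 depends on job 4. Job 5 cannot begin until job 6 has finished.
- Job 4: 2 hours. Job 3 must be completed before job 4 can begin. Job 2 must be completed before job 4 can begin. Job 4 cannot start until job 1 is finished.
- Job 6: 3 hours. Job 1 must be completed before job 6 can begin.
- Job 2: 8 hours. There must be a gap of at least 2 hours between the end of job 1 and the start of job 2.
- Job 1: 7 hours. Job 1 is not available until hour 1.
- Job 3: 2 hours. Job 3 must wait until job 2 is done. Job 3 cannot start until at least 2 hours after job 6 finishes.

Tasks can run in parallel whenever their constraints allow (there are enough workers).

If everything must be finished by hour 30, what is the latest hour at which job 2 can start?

10

To finish by hour 30, job 5 (duration 8) must start no later than hour 22.
Job 4 has to be done before job 5 (must start by hour 22). That means finishing by hour 22, i.e. starting by 22 − 2 = hour 20.
Job 3 feeds into job 4 (must start by hour 20); so job 3 must finish by hour 20 and therefore start by hour 18.
Job 2 feeds job 3 (must start by hour 18); job 4 (must start by hour 20). Taking the minimum, job 2 must finish by hour 18 and start by 18 − 8 = hour 10.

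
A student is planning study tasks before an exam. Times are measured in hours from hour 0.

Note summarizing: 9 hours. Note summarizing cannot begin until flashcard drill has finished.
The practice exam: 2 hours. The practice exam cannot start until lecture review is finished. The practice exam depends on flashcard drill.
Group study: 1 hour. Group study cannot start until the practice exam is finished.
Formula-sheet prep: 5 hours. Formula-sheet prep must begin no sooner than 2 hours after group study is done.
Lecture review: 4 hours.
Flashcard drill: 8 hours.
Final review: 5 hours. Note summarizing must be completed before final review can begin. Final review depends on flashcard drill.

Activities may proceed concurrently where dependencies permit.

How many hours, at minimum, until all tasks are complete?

Flashcard drill can start immediately at hour 0; it finishes at hour 8.
Note summarizing waits on flashcard drill (finishes hour 8), so it starts at hour 8 and finishes at 8 + 9 = hour 17.
Final review cannot start until note summarizing (finishes hour 17); flashcard drill (finishes hour 8). The controlling bound is hour 17, so final review finishes at 17 + 5 = hour 22.
Lecture review has no prerequisites, so it starts at hour 0 and finishes at hour 4.
The practice exam cannot start until lecture review (finishes hour 4); flashcard drill (finishes hour 8). The controlling bound is hour 8, so the practice exam finishes at 8 + 2 = hour 10.
Group study cannot begin until the practice exam (finishes hour 10). It runs from hour 10 to 10 + 1 = hour 11.
Formula-sheet prep cannot begin until group study (finishes hour 11, plus 2-hour gap → hour 13). It runs from hour 13 to 13 + 5 = hour 18.
All tasks are finished once the last one completes. Finish times: Lecture review at 4, Flashcard drill at 8, The practice exam at 10, Group study at 11, Note summarizing at 17, Formula-sheet prep at 18, Final review at 22. The latest is hour 22.

22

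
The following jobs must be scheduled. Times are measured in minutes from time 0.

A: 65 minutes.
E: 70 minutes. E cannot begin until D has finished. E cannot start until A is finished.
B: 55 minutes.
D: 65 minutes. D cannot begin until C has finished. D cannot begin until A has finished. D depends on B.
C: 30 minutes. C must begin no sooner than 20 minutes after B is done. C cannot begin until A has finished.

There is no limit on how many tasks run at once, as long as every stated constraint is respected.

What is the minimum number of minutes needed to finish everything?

240

B has no prerequisites, so it starts at minute 0 and finishes at minute 55.
A can start immediately at minute 0; it finishes at minute 65.
C needs all of B (finishes minute 55, plus 20-minute gap → minute 75); A (finishes minute 65). That puts its earliest start at minute 75; it finishes at 75 + 30 = minute 105.
D has to wait for C (finishes minute 105); A (finishes minute 65); B (finishes minute 55). The latest of these is minute 105, so D runs minute 105 to 105 + 65 = minute 170.
E needs all of D (finishes minute 170); A (finishes minute 65). That puts its earliest start at minute 170; it finishes at 170 + 70 = minute 240.
All tasks are finished once the last one completes. Finish times: A at 65, B at 55, C at 105, D at 170, E at 240. The latest is minute 240.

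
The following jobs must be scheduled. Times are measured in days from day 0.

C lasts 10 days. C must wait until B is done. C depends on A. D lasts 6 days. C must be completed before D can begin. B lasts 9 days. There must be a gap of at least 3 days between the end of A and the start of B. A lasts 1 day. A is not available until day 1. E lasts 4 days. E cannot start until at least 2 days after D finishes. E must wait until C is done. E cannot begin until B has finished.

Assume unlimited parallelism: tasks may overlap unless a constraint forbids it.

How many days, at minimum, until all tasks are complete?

36

A cannot begin until its own release at day 1. It runs from day 1 to 1 + 1 = day 2.
B cannot begin until A (finishes day 2, plus 3-day gap → day 5). It runs from day 5 to 5 + 9 = day 14.
C needs all of B (finishes day 14); A (finishes day 2). That puts its earliest start at day 14; it finishes at 14 + 10 = day 24.
D waits on C (finishes day 24), so it starts at day 24 and finishes at 24 + 6 = day 30.
E needs all of D (finishes day 30, plus 2-day gap → day 32); C (finishes day 24); B (finishes day 14). That puts its earliest start at day 32; it finishes at 32 + 4 = day 36.
All tasks are finished once the last one completes. Finish times: A at 2, B at 14, C at 24, D at 30, E at 36. The latest is day 36.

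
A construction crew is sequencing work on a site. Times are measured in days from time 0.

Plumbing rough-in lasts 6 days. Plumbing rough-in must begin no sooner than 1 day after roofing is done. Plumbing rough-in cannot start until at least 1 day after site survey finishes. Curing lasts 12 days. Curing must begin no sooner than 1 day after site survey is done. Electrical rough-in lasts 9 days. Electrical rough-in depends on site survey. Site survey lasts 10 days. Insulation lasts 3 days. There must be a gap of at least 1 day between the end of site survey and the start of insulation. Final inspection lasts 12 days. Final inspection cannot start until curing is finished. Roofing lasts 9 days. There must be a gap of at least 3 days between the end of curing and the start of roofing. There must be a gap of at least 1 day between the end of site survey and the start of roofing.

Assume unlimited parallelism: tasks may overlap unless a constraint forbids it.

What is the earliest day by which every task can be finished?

Nothing blocks site survey, so it runs from day 0 to day 10.
After site survey (finishes day 10, plus 1-day gap → day 11), insulation can start at day 11 and finishes at day 14.
Electrical rough-in cannot begin until site survey (finishes day 10). It runs from day 10 to 10 + 9 = day 19.
After site survey (finishes day 10, plus 1-day gap → day 11), curing can start at day 11 and finishes at day 23.
Final inspection waits on curing (finishes day 23), so it starts at day 23 and finishes at 23 + 12 = day 35.
Roofing has to wait for curing (finishes day 23, plus 3-day gap → day 26); site survey (finishes day 10, plus 1-day gap → day 11). The latest of these is day 26, so roofing runs day 26 to 26 + 9 = day 35.
Plumbing rough-in needs all of roofing (finishes day 35, plus 1-day gap → day 36); site survey (finishes day 10, plus 1-day gap → day 11). That puts its earliest start at day 36; it finishes at 36 + 6 = day 42.
All tasks are finished once the last one completes. Finish times: Site survey at 10, Curing at 23, Roofing at 35, Plumbing rough-in at 42, Electrical rough-in at 19, Insulation at 14, Final inspection at 35. The latest is day 42.

42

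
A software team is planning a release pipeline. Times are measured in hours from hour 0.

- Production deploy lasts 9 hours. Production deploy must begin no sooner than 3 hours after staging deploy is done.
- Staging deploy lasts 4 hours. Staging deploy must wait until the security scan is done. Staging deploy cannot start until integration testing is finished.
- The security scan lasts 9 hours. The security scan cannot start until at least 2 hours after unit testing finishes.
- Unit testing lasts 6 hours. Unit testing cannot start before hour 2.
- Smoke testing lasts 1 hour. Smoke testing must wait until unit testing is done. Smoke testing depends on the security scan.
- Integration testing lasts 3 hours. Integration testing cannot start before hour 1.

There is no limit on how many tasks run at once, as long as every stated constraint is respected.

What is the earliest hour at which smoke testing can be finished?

Unit testing cannot begin until its own release at hour 2. It runs from hour 2 to 2 + 6 = hour 8.
The security scan waits on unit testing (finishes hour 8, plus 2-hour gap → hour 10), so it starts at hour 10 and finishes at 10 + 9 = hour 19.
For smoke testing: unit testing (finishes hour 8); the security scan (finishes hour 19). Taking the maximum gives a start of hour 19, and it finishes at 19 + 1 = hour 20.

20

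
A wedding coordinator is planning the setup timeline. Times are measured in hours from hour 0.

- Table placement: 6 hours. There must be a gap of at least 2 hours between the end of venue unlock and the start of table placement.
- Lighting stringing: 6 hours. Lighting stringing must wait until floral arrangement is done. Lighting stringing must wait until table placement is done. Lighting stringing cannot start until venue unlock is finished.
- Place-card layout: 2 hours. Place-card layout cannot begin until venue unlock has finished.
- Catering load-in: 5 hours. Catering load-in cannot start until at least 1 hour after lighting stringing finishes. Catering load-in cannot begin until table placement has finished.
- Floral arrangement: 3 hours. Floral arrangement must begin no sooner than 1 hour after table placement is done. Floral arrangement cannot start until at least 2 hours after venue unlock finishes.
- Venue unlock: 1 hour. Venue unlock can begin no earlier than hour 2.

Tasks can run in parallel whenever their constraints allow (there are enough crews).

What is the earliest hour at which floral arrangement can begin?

12

Venue unlock waits on its own release at hour 2, so it starts at hour 2 and finishes at 2 + 1 = hour 3.
After venue unlock (finishes hour 3, plus 2-hour gap → hour 5), table placement can start at hour 5 and finishes at hour 11.
Floral arrangement waits on table placement (finishes hour 11, plus 1-hour gap → hour 12); venue unlock (finishes hour 3, plus 2-hour gap → hour 5). The latest of these is hour 12, which is the earliest floral arrangement can start.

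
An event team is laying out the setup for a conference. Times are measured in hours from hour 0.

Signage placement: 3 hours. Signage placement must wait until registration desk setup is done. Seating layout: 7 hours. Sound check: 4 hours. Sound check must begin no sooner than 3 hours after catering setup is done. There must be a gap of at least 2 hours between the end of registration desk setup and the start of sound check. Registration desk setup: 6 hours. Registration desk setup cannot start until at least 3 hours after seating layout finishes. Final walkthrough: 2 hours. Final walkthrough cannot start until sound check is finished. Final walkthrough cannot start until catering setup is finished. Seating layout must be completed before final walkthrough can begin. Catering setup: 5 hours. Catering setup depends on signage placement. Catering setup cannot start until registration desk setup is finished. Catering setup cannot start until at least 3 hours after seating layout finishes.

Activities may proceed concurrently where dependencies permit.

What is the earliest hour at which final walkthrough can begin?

Nothing blocks seating layout, so it runs from hour 0 to hour 7.
After seating layout (finishes hour 7, plus 3-hour gap → hour 10), registration desk setup can start at hour 10 and finishes at hour 16.
Signage placement cannot begin until registration desk setup (finishes hour 16). It runs from hour 16 to 16 + 3 = hour 19.
Catering setup cannot start until signage placement (finishes hour 19); registration desk setup (finishes hour 16); seating layout (finishes hour 7, plus 3-hour gap → hour 10). The controlling bound is hour 19, so catering setup finishes at 19 + 5 = hour 24.
For sound check: catering setup (finishes hour 24, plus 3-hour gap → hour 27); registration desk setup (finishes hour 16, plus 2-hour gap → hour 18). Taking the maximum gives a start of hour 27, and it finishes at 27 + 4 = hour 31.
Final walkthrough waits on sound check (finishes hour 31); catering setup (finishes hour 24); seating layout (finishes hour 7). The latest of these is hour 31, which is the earliest final walkthrough can start.

31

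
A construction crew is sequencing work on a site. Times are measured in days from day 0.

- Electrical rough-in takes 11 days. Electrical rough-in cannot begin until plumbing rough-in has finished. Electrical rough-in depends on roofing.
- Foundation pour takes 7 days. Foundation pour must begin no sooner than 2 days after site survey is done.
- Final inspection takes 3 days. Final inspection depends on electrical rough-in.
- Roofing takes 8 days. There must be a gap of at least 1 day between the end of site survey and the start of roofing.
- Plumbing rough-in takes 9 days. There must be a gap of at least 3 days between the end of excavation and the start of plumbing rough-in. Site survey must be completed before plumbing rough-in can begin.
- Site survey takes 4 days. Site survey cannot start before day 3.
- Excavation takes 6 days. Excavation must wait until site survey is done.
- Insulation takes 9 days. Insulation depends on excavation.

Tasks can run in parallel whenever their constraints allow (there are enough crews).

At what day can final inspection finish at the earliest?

39

Site survey waits on its own release at day 3, so it starts at day 3 and finishes at 3 + 4 = day 7.
After site survey (finishes day 7, plus 1-day gap → day 8), roofing can start at day 8 and finishes at day 16.
Excavation waits on site survey (finishes day 7), so it starts at day 7 and finishes at 7 + 6 = day 13.
For plumbing rough-in: excavation (finishes day 13, plus 3-day gap → day 16); site survey (finishes day 7). Taking the maximum gives a start of day 16, and it finishes at 16 + 9 = day 25.
Electrical rough-in has to wait for plumbing rough-in (finishes day 25); roofing (finishes day 16). The latest of these is day 25, so electrical rough-in runs day 25 to 25 + 11 = day 36.
Final inspection cannot begin until electrical rough-in (finishes day 36). It runs from day 36 to 36 + 3 = day 39.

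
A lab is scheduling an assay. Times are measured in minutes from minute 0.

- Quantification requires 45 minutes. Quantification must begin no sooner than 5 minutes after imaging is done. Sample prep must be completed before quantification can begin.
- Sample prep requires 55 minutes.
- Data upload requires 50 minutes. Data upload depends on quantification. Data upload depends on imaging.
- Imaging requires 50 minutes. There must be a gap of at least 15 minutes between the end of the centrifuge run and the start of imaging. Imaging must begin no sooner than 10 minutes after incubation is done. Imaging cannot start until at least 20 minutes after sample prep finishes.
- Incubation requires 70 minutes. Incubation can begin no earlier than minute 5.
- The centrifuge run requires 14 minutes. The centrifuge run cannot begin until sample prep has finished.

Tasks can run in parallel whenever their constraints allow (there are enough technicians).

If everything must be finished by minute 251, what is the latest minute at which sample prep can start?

Data upload has no dependents, so it just needs to finish by minute 251. Starting by 251 − 50 = minute 201 achieves that.
Quantification has to be done before data upload (must start by minute 201). That means finishing by minute 201, i.e. starting by 201 − 45 = minute 156.
Imaging feeds quantification (must start by minute 156, minus 5-minute gap → minute 151); data upload (must start by minute 201). Taking the minimum, imaging must finish by minute 151 and start by 151 − 50 = minute 101.
The centrifuge run has to be done before imaging (must start by minute 101, minus 15-minute gap → minute 86). That means finishing by minute 86, i.e. starting by 86 − 14 = minute 72.
Sample prep must finish in time for the centrifuge run (must start by minute 72); imaging (must start by minute 101, minus 20-minute gap → minute 81); quantification (must start by minute 156). The tightest is minute 72, so sample prep must start by 72 − 55 = minute 17.

17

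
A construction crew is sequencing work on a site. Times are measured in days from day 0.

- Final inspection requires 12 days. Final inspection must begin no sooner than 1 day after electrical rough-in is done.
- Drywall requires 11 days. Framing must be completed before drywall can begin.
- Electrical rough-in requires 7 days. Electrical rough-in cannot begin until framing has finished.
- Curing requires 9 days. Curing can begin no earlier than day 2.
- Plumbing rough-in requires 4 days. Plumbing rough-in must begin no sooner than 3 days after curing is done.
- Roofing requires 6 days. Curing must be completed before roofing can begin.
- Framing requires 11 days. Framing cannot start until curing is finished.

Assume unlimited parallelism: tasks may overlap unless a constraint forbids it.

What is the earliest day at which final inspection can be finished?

42

Curing cannot begin until its own release at day 2. It runs from day 2 to 2 + 9 = day 11.
After curing (finishes day 11), framing can start at day 11 and finishes at day 22.
Electrical rough-in cannot begin until framing (finishes day 22). It runs from day 22 to 22 + 7 = day 29.
Final inspection waits on electrical rough-in (finishes day 29, plus 1-day gap → day 30), so it starts at day 30 and finishes at 30 + 12 = day 42.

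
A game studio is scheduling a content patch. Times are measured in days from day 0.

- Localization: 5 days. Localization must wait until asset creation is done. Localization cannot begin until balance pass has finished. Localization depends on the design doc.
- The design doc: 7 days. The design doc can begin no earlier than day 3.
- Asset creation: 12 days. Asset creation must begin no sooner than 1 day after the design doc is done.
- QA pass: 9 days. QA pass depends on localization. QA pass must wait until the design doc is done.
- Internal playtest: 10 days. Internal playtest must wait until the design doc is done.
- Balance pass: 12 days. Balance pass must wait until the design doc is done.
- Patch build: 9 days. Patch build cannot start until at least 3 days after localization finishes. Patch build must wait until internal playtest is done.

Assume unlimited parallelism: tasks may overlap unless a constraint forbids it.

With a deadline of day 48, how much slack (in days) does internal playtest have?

The design doc cannot begin until its own release at day 3. It runs from day 3 to 3 + 7 = day 10.
After the design doc (finishes day 10), internal playtest can start at day 10 and finishes at day 20.

Working backward from the deadline:
Patch build has no dependents, so it just needs to finish by day 48. Starting by 48 − 9 = day 39 achieves that.
Internal playtest must finish before patch build (must start by day 39). With a 10-day duration, internal playtest must start by 39 − 10 = day 29.
So internal playtest can start as early as day 10 and as late as day 29, giving 29 − 10 = 19 days of slack.

19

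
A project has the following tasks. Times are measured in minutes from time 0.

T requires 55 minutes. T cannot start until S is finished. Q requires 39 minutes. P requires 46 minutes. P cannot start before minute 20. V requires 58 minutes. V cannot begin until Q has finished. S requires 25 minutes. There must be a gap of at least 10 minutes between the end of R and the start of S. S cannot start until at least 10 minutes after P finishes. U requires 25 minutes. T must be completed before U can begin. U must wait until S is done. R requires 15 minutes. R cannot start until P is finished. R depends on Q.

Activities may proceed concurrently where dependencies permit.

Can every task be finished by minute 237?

Yes

Nothing blocks Q, so it runs from minute 0 to minute 39.
V cannot begin until Q (finishes minute 39). It runs from minute 39 to 39 + 58 = minute 97.
P waits on its own release at minute 20, so it starts at minute 20 and finishes at 20 + 46 = minute 66.
R needs all of P (finishes minute 66); Q (finishes minute 39). That puts its earliest start at minute 66; it finishes at 66 + 15 = minute 81.
S has to wait for R (finishes minute 81, plus 10-minute gap → minute 91); P (finishes minute 66, plus 10-minute gap → minute 76). The latest of these is minute 91, so S runs minute 91 to 91 + 25 = minute 116.
T cannot begin until S (finishes minute 116). It runs from minute 116 to 116 + 55 = minute 171.
U has to wait for T (finishes minute 171); S (finishes minute 116). The latest of these is minute 171, so U runs minute 171 to 171 + 25 = minute 196.
Every task is finished by minute 196, which is no later than the deadline of 237, so the schedule is feasible.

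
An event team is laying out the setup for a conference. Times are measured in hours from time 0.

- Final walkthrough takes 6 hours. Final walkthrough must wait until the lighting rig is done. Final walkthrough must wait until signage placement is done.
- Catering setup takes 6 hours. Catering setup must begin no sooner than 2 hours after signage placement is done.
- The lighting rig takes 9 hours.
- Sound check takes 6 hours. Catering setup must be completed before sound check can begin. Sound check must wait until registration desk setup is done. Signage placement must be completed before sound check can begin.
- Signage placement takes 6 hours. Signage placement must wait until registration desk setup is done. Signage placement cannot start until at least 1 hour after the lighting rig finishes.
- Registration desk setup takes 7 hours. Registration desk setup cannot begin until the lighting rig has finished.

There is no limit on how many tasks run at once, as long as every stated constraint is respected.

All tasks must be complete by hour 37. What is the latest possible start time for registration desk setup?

Nothing follows sound check; the deadline of hour 37 is its only limit. It must start by 37 − 6 = hour 31.
Catering setup feeds into sound check (must start by hour 31); so catering setup must finish by hour 31 and therefore start by hour 25.
Final walkthrough must finish by hour 37; it takes 6 hours, so it must start by 37 − 6 = hour 31.
Signage placement has several dependents: catering setup (must start by hour 25, minus 2-hour gap → hour 23); sound check (must start by hour 31); final walkthrough (must start by hour 31). The earliest of those limits is hour 23, so signage placement must start by 23 − 6 = hour 17.
Registration desk setup feeds signage placement (must start by hour 17); sound check (must start by hour 31). Taking the minimum, registration desk setup must finish by hour 17 and start by 17 − 7 = hour 10.

10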